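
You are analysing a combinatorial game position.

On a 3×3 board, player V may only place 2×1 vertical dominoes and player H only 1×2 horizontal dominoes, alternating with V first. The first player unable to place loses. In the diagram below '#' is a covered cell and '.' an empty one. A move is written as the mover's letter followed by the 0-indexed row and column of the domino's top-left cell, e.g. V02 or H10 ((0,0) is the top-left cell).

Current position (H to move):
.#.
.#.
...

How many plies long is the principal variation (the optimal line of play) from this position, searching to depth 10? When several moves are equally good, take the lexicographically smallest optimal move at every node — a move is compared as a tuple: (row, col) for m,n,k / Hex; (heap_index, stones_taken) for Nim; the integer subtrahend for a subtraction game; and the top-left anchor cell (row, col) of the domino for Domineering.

p1 H@[.#./.#./...]: H20[.#./.#./##.]-1* H21[.#./.#./.##]-1
p2 V@[.#./.#./##.]: V00[##./##./##.]+1* V02[.##/.##/##.]+1 V12[.#./.##/###]+1
p3 H@[##./##./##.] terminal -1; root [.#./.#./...] d10

PV length from [.#./.#./...]: 2 plies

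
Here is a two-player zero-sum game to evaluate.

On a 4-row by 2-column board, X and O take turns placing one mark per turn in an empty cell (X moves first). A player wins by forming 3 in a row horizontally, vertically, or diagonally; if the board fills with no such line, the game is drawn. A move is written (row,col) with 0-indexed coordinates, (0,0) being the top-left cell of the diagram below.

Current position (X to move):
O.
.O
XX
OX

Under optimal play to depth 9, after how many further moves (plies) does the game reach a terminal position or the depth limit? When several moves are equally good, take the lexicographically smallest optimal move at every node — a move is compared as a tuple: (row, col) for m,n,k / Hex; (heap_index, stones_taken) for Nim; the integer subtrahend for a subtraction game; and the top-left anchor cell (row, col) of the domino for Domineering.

ply 1, X at O./.O/XX/OX | (0,1)=+0→OX/.O/XX/OX*; (1,0)=+0→O./XO/XX/OX
ply 2, O at OX/.O/XX/OX | (1,0)=+0→OX/OO/XX/OX*
ply 3: OX/OO/XX/OX is terminal +0 (X); from O./.O/XX/OX depth 9

PV length from [O./.O/XX/OX]: 2 plies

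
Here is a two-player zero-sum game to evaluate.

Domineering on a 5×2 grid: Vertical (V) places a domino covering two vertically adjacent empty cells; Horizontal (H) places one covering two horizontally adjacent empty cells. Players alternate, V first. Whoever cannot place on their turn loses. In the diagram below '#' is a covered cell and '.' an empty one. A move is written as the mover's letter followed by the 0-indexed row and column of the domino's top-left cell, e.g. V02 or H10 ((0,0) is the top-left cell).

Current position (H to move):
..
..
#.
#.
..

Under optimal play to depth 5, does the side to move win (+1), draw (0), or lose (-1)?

[../../#./#./..] H move#1: H00:+1/##/../#./#./..*, H10:+1/../##/#./#./.., H40:-1/../../#./#./##
[##/../#./#./..] V move#2: V11:-1/##/.#/##/#./..*, V21:-1/##/../##/##/.., V31:-1/##/../#./##/.#
[##/.#/##/#./..] H move#3: H40:+1/##/.#/##/#./##*
[##/.#/##/#./##] end (terminal -1, V#4); searched ../../#./#./.. to 5

value(../../#./#./.., H) = +1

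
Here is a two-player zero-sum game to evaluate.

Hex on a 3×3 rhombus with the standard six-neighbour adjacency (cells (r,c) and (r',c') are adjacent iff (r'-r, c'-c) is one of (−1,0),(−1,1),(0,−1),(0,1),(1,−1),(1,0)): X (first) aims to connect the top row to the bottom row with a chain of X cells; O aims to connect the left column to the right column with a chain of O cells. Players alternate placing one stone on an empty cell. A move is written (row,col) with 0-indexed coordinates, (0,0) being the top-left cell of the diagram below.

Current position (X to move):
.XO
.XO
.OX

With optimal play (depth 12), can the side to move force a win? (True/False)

ply 1, X at .XO/.XO/.OX | (0,0)=-1→XXO/.XO/.OX; (1,0)=-1→.XO/XXO/.OX; (2,0)=+1→.XO/.XO/XOX*
ply 2: .XO/.XO/XOX is terminal -1 (O); from .XO/.XO/.OX depth 12

X winning at [.XO/.XO/.OX]: True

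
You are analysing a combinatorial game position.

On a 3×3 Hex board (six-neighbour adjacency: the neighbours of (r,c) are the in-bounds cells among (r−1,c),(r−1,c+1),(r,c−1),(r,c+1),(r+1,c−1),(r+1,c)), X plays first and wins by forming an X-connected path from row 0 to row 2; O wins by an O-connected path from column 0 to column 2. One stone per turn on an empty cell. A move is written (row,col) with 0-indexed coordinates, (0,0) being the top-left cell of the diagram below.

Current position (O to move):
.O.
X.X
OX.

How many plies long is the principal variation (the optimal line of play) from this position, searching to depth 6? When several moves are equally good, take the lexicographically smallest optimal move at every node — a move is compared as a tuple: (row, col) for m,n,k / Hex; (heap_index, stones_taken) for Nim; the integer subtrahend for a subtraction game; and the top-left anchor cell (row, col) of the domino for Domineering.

PV length from [.O./X.X/OX.]: 3 plies

ply 1, O at .O./X.X/OX. | (0,0)=-1→OO./X.X/OX.; (0,2)=+1→.OO/X.X/OX.*; (1,1)=-1→.O./XOX/OX.; (2,2)=-1→.O./X.X/OXO
ply 2, X at .OO/X.X/OX. | (0,0)=-1→XOO/X.X/OX.*; (1,1)=-1→.OO/XXX/OX.; (2,2)=-1→.OO/X.X/OXX
ply 3, O at XOO/X.X/OX. | (1,1)=+1→XOO/XOX/OX.*; (2,2)=-1→XOO/X.X/OXO
ply 4: XOO/XOX/OX. is terminal -1 (X); from .O./X.X/OX. depth 6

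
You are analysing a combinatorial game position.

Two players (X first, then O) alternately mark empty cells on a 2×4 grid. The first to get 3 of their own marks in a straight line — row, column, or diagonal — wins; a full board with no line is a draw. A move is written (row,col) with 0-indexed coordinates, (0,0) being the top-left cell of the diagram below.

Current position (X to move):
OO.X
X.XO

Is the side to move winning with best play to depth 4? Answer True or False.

X winning at [OO.X/X.XO]: True

p1 X@[OO.X/X.XO]: (0,2)[OOXX/X.XO]+0 (1,1)[OO.X/XXXO]+1*
p2 O@[OO.X/XXXO] terminal -1; root [OO.X/X.XO] d4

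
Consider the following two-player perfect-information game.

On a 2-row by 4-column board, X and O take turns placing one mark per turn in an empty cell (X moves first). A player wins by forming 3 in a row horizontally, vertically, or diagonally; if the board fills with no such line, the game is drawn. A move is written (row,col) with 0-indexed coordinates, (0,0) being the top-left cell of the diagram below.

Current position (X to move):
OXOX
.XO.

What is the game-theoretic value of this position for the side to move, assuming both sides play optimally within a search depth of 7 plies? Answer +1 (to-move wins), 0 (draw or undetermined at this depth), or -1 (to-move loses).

p1 X@[OXOX/.XO.]: (1,0)[OXOX/XXO.]+0* (1,3)[OXOX/.XOX]+0
p2 O@[OXOX/XXO.]: (1,3)[OXOX/XXOO]+0*
p3 X@[OXOX/XXOO] terminal +0; root [OXOX/.XO.] d7

value(OXOX/.XO., X) = 0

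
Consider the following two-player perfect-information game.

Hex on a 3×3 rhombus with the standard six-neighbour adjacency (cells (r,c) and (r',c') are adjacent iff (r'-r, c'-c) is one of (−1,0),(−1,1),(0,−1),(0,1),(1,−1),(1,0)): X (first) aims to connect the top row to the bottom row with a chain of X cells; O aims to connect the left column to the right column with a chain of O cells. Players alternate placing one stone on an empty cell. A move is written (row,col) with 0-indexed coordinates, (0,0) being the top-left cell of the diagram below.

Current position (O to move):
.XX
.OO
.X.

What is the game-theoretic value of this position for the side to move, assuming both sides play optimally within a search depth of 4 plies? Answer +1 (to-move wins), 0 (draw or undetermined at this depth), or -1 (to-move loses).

value(.XX/.OO/.X., O) = +1

p1 O@[.XX/.OO/.X.]: (0,0)[OXX/.OO/.X.]+1* (1,0)[.XX/OOO/.X.]+1 (2,0)[.XX/.OO/OX.]+1 (2,2)[.XX/.OO/.XO]+1
p2 X@[OXX/.OO/.X.]: (1,0)[OXX/XOO/.X.]-1* (2,0)[OXX/.OO/XX.]-1 (2,2)[OXX/.OO/.XX]-1
p3 O@[OXX/XOO/.X.]: (2,0)[OXX/XOO/OX.]+1* (2,2)[OXX/XOO/.XO]-1
p4 X@[OXX/XOO/OX.] terminal -1; root [.XX/.OO/.X.] d4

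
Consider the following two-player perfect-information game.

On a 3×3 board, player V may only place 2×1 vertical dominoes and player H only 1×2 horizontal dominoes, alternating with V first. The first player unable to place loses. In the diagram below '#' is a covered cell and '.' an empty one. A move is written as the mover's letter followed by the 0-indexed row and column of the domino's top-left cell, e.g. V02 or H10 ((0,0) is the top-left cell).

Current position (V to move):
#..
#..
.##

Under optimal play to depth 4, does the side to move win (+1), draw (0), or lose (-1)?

value(#../#../.##, V) = +1

[#../#../.##] V move#1: V01:+1/##./##./.##*, V02:+1/#.#/#.#/.##
[##./##./.##] end (terminal -1, H#2); searched #../#../.## to 4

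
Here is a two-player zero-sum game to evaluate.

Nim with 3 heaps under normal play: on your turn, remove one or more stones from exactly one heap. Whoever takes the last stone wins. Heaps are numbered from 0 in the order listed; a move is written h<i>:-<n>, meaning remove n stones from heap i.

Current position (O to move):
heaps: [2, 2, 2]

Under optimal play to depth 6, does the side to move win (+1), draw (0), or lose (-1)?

value((2,2,2), O) = +1

[(2,2,2)] O move#1: h0:-1:-1/(1,2,2), h0:-2:+1/(0,2,2)*, h1:-1:-1/(2,1,2), h1:-2:+1/(2,0,2), h2:-1:-1/(2,2,1), h2:-2:+1/(2,2,0)
[(0,2,2)] X move#2: h1:-1:-1/(0,1,2)*, h1:-2:-1/(0,0,2), h2:-1:-1/(0,2,1), h2:-2:-1/(0,2,0)
[(0,1,2)] O move#3: h1:-1:-1/(0,0,2), h2:-1:+1/(0,1,1)*, h2:-2:-1/(0,1,0)
[(0,1,1)] X move#4: h1:-1:-1/(0,0,1)*, h2:-1:-1/(0,1,0)
[(0,0,1)] O move#5: h2:-1:+1/(0,0,0)*
[(0,0,0)] end (terminal -1, X#6); searched (2,2,2) to 6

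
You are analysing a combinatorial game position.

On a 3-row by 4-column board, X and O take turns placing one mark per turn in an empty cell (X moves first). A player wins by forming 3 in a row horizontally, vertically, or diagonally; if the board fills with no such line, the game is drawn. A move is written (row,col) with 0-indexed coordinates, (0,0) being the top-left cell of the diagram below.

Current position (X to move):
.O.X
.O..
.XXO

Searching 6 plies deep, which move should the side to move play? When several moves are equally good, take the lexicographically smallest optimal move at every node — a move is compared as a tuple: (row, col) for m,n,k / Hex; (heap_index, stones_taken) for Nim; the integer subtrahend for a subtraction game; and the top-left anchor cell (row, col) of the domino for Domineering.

[.O.X/.O../.XXO] X move#1: (0,0):-1/XO.X/.O../.XXO, (0,2):-1/.OXX/.O../.XXO, (1,0):-1/.O.X/XO../.XXO, (1,2):+1/.O.X/.OX./.XXO*, (1,3):-1/.O.X/.O.X/.XXO, (2,0):+1/.O.X/.O../XXXO
[.O.X/.OX./.XXO] end (terminal -1, O#2); searched .O.X/.O../.XXO to 6

X's best at [.O.X/.O../.XXO]: (1,2)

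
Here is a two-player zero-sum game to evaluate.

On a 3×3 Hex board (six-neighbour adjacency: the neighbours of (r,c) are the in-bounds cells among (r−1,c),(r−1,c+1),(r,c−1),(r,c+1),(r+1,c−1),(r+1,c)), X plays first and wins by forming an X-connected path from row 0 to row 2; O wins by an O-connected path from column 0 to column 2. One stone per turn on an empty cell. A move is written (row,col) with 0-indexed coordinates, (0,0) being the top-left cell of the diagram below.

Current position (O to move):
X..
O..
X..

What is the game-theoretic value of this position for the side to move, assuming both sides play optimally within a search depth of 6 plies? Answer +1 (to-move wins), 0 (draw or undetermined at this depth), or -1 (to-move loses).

value(X../O../X.., O) = +1

p1 O@[X../O../X..]: (0,1)[XO./O../X..]-1 (0,2)[X.O/O../X..]+1* (1,1)[X../OO./X..]+1 (1,2)[X../O.O/X..]-1 (2,1)[X../O../XO.]-1 (2,2)[X../O../X.O]-1
p2 X@[X.O/O../X..]: (0,1)[XXO/O../X..]-1* (1,1)[X.O/OX./X..]-1 (1,2)[X.O/O.X/X..]-1 (2,1)[X.O/O../XX.]-1 (2,2)[X.O/O../X.X]-1
p3 O@[XXO/O../X..]: (1,1)[XXO/OO./X..]+1* (1,2)[XXO/O.O/X..]-1 (2,1)[XXO/O../XO.]-1 (2,2)[XXO/O../X.O]-1
p4 X@[XXO/OO./X..] terminal -1; root [X../O../X..] d6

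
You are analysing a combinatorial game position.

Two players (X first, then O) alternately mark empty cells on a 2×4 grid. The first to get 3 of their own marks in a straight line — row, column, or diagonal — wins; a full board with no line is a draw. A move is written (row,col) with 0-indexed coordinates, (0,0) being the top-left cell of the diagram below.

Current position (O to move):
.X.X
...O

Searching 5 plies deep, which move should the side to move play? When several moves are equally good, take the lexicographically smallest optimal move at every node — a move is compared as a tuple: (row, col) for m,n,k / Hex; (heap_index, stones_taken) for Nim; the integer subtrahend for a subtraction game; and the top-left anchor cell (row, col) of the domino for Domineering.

O's best at [.X.X/...O]: (0,2)

ply 1, O at .X.X/...O | (0,0)=-1→OX.X/...O; (0,2)=+0→.XOX/...O*; (1,0)=-1→.X.X/O..O; (1,1)=-1→.X.X/.O.O; (1,2)=-1→.X.X/..OO
ply 2, X at .XOX/...O | (0,0)=+0→XXOX/...O*; (1,0)=+0→.XOX/X..O; (1,1)=+0→.XOX/.X.O; (1,2)=+0→.XOX/..XO
ply 3, O at XXOX/...O | (1,0)=+0→XXOX/O..O*; (1,1)=+0→XXOX/.O.O; (1,2)=+0→XXOX/..OO
ply 4, X at XXOX/O..O | (1,1)=+0→XXOX/OX.O*; (1,2)=+0→XXOX/O.XO
ply 5, O at XXOX/OX.O | (1,2)=+0→XXOX/OXOO*
ply 6: XXOX/OXOO is terminal +0 (X); from .X.X/...O depth 5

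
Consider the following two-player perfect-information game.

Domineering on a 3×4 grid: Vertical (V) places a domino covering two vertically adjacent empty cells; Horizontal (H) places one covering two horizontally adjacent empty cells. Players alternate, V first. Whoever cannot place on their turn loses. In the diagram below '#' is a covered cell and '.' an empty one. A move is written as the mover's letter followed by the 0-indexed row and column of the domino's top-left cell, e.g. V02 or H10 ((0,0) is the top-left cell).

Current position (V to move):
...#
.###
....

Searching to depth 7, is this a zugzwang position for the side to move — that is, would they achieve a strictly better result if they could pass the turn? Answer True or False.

[...#/.###/....] V move#1: V00:-1/#..#/####/....*, V10:-1/...#/####/#...
[#..#/####/....] H move#2: H01:+1/####/####/....*, H20:+1/#..#/####/##.., H21:+1/#..#/####/.##., H22:+1/#..#/####/..##
[####/####/....] end (terminal -1, V#3); searched ...#/.###/.... to 7
pass branch (H moves first from the same position):
  | [...#/.###/....] H move#1: H00:+1/##.#/.###/....*, H01:+1/.###/.###/...., H20:+1/...#/.###/##.., H21:+1/...#/.###/.##., H22:+1/...#/.###/..##
  | [##.#/.###/....] V move#2: V10:-1/##.#/####/#...*
  | [##.#/####/#...] H move#3: H21:+1/##.#/####/###.*, H22:+1/##.#/####/#.##
  | [##.#/####/###.] end (terminal -1, V#4); searched ...#/.###/.... to 7
V moving scores -1; V passing scores -1

zugzwang(...#/.###/...., V) = False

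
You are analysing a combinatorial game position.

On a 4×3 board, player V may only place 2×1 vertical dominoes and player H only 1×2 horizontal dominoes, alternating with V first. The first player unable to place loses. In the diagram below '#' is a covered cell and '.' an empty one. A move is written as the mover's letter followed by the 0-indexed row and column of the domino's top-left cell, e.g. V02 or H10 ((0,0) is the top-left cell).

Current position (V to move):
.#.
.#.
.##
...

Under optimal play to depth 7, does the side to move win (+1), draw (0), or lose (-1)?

value(.#./.#./.##/..., V) = +1

[.#./.#./.##/...] V move#1: V00:+1/##./##./.##/...*, V02:+1/.##/.##/.##/..., V10:+1/.#./##./###/..., V20:+1/.#./.#./###/#..
[##./##./.##/...] H move#2: H30:-1/##./##./.##/##.*, H31:-1/##./##./.##/.##
[##./##./.##/##.] V move#3: V02:+1/###/###/.##/##.*
[###/###/.##/##.] end (terminal -1, H#4); searched .#./.#./.##/... to 7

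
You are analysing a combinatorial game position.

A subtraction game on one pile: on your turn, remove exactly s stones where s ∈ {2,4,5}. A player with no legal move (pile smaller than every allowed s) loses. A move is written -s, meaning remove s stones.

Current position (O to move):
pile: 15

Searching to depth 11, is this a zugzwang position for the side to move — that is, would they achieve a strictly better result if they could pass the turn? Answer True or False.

zugzwang(15, O) = True

ply 1, O at 15 | -2=-1→13*; -4=-1→11; -5=-1→10
ply 2, X at 13 | -2=-1→11; -4=-1→9; -5=+1→8*
ply 3, O at 8 | -2=-1→6*; -4=-1→4; -5=-1→3
ply 4, X at 6 | -2=-1→4; -4=-1→2; -5=+1→1*
ply 5: 1 is terminal -1 (O); from 15 depth 11
if O skipped the turn, X would face:
~ ply 1, X at 15 | -2=-1→13*; -4=-1→11; -5=-1→10
~ ply 2, O at 13 | -2=-1→11; -4=-1→9; -5=+1→8*
~ ply 3, X at 8 | -2=-1→6*; -4=-1→4; -5=-1→3
~ ply 4, O at 6 | -2=-1→4; -4=-1→2; -5=+1→1*
~ ply 5: 1 is terminal -1 (X); from 15 depth 11
compare (O): move=-1 vs pass=+1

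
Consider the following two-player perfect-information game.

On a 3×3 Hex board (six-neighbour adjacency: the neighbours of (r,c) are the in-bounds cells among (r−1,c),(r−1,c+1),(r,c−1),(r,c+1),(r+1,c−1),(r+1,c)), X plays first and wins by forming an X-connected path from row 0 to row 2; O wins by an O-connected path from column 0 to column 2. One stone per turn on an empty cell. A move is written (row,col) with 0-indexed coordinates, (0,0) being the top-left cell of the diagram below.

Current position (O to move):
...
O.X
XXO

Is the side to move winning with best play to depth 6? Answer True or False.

O winning at [.../O.X/XXO]: True

[.../O.X/XXO] O move#1: (0,0):-1/O../O.X/XXO, (0,1):-1/.O./O.X/XXO, (0,2):+1/..O/O.X/XXO*, (1,1):-1/.../OOX/XXO
[..O/O.X/XXO] X move#2: (0,0):-1/X.O/O.X/XXO*, (0,1):-1/.XO/O.X/XXO, (1,1):-1/..O/OXX/XXO
[X.O/O.X/XXO] O move#3: (0,1):+1/XOO/O.X/XXO*, (1,1):+1/X.O/OOX/XXO
[XOO/O.X/XXO] end (terminal -1, X#4); searched .../O.X/XXO to 6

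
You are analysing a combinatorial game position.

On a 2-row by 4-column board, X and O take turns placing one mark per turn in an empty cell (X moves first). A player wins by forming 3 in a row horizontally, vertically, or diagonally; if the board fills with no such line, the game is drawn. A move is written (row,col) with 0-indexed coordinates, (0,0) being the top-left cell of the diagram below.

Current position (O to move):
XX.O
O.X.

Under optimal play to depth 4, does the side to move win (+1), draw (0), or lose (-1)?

[XX.O/O.X.] O move#1: (0,2):+0/XXOO/O.X.*, (1,1):-1/XX.O/OOX., (1,3):-1/XX.O/O.XO
[XXOO/O.X.] X move#2: (1,1):+0/XXOO/OXX.*, (1,3):+0/XXOO/O.XX
[XXOO/OXX.] O move#3: (1,3):+0/XXOO/OXXO*
[XXOO/OXXO] end (terminal +0, X#4); searched XX.O/O.X. to 4

value(XX.O/O.X., O) = 0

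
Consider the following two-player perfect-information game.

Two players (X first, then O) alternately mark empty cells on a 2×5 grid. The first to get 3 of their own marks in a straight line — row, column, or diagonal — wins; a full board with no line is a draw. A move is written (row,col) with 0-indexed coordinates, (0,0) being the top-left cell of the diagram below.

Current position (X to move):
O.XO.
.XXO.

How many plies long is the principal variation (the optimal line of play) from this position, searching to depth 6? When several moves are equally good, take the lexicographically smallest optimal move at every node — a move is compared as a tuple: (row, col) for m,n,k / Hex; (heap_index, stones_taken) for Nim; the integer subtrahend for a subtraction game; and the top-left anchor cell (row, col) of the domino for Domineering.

[O.XO./.XXO.] X move#1: (0,1):+0/OXXO./.XXO., (0,4):+0/O.XOX/.XXO., (1,0):+1/O.XO./XXXO.*, (1,4):+0/O.XO./.XXOX
[O.XO./XXXO.] end (terminal -1, O#2); searched O.XO./.XXO. to 6

PV length from [O.XO./.XXO.]: 1 ply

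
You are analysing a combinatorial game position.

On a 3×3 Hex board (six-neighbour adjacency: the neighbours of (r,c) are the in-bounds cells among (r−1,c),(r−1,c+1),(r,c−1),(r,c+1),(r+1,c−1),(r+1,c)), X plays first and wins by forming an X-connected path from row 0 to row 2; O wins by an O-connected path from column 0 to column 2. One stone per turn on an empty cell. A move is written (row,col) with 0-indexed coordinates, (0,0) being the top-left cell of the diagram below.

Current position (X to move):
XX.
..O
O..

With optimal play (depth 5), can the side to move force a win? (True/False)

ply 1, X at XX./..O/O.. | (0,2)=-1→XXX/..O/O..*; (1,0)=-1→XX./X.O/O..; (1,1)=-1→XX./.XO/O..; (2,1)=-1→XX./..O/OX.; (2,2)=-1→XX./..O/O.X
ply 2, O at XXX/..O/O.. | (1,0)=+1→XXX/O.O/O..*; (1,1)=+1→XXX/.OO/O..; (2,1)=+1→XXX/..O/OO.; (2,2)=+1→XXX/..O/O.O
ply 3, X at XXX/O.O/O.. | (1,1)=-1→XXX/OXO/O..*; (2,1)=-1→XXX/O.O/OX.; (2,2)=-1→XXX/O.O/O.X
ply 4, O at XXX/OXO/O.. | (2,1)=+1→XXX/OXO/OO.*; (2,2)=-1→XXX/OXO/O.O
ply 5: XXX/OXO/OO. is terminal -1 (X); from XX./..O/O.. depth 5

X winning at [XX./..O/O..]: False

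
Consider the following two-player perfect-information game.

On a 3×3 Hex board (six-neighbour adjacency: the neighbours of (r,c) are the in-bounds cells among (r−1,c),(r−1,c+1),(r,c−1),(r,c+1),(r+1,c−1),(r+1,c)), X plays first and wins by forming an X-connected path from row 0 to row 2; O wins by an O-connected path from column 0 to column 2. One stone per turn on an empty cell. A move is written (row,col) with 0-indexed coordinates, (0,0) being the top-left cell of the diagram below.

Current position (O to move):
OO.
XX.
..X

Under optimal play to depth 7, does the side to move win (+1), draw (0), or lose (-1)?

value(OO./XX./..X, O) = +1

[OO./XX./..X] O move#1: (0,2):+1/OOO/XX./..X*, (1,2):-1/OO./XXO/..X, (2,0):-1/OO./XX./O.X, (2,1):-1/OO./XX./.OX
[OOO/XX./..X] end (terminal -1, X#2); searched OO./XX./..X to 7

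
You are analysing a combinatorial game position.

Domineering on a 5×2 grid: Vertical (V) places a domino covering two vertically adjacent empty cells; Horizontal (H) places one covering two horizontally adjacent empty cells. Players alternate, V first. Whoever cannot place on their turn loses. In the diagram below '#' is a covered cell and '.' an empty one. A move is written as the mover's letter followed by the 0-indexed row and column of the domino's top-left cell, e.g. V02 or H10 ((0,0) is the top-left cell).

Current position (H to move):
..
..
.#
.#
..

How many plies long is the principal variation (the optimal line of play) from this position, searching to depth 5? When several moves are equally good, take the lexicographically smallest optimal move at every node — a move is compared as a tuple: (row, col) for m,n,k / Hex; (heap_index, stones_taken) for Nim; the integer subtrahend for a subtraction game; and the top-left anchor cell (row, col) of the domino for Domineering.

PV length from [../../.#/.#/..]: 3 plies

p1 H@[../../.#/.#/..]: H00[##/../.#/.#/..]+1* H10[../##/.#/.#/..]+1 H40[../../.#/.#/##]-1
p2 V@[##/../.#/.#/..]: V10[##/#./##/.#/..]-1* V20[##/../##/##/..]-1 V30[##/../.#/##/#.]-1
p3 H@[##/#./##/.#/..]: H40[##/#./##/.#/##]+1*
p4 V@[##/#./##/.#/##] terminal -1; root [../../.#/.#/..] d5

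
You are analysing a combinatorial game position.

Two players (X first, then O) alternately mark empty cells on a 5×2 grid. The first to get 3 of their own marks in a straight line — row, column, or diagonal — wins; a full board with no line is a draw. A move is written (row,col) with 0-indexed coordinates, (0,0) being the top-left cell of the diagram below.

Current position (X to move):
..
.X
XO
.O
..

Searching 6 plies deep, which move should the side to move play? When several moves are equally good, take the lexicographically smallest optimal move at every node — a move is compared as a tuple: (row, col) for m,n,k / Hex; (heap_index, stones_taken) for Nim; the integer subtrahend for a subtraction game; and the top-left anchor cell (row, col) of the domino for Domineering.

ply 1, X at ../.X/XO/.O/.. | (0,0)=-1→X./.X/XO/.O/..; (0,1)=-1→.X/.X/XO/.O/..; (1,0)=-1→../XX/XO/.O/..; (3,0)=-1→../.X/XO/XO/..; (4,0)=-1→../.X/XO/.O/X.; (4,1)=+0→../.X/XO/.O/.X*
ply 2, O at ../.X/XO/.O/.X | (0,0)=-1→O./.X/XO/.O/.X; (0,1)=-1→.O/.X/XO/.O/.X; (1,0)=+0→../OX/XO/.O/.X*; (3,0)=+0→../.X/XO/OO/.X; (4,0)=-1→../.X/XO/.O/OX
ply 3, X at ../OX/XO/.O/.X | (0,0)=+0→X./OX/XO/.O/.X*; (0,1)=+0→.X/OX/XO/.O/.X; (3,0)=+0→../OX/XO/XO/.X; (4,0)=+0→../OX/XO/.O/XX
ply 4, O at X./OX/XO/.O/.X | (0,1)=+0→XO/OX/XO/.O/.X*; (3,0)=+0→X./OX/XO/OO/.X; (4,0)=+0→X./OX/XO/.O/OX
ply 5, X at XO/OX/XO/.O/.X | (3,0)=+0→XO/OX/XO/XO/.X*; (4,0)=+0→XO/OX/XO/.O/XX
ply 6, O at XO/OX/XO/XO/.X | (4,0)=+0→XO/OX/XO/XO/OX*
ply 7: XO/OX/XO/XO/OX is terminal +0 (X); from ../.X/XO/.O/.. depth 6

X's best at [../.X/XO/.O/..]: (4,1)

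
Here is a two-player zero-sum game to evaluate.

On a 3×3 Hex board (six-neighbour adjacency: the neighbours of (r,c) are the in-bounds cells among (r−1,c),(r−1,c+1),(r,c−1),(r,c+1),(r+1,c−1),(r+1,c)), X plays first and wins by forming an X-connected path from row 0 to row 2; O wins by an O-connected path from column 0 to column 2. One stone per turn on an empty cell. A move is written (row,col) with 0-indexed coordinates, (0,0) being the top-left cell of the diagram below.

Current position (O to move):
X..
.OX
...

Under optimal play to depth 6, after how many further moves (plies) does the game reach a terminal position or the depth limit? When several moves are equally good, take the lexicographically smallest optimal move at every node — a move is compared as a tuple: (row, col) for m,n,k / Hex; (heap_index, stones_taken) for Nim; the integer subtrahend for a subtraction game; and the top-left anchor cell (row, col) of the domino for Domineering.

PV length from [X../.OX/...]: 3 plies

p1 O@[X../.OX/...]: (0,1)[XO./.OX/...]-1 (0,2)[X.O/.OX/...]+1* (1,0)[X../OOX/...]-1 (2,0)[X../.OX/O..]-1 (2,1)[X../.OX/.O.]+1 (2,2)[X../.OX/..O]+1
p2 X@[X.O/.OX/...]: (0,1)[XXO/.OX/...]-1* (1,0)[X.O/XOX/...]-1 (2,0)[X.O/.OX/X..]-1 (2,1)[X.O/.OX/.X.]-1 (2,2)[X.O/.OX/..X]-1
p3 O@[XXO/.OX/...]: (1,0)[XXO/OOX/...]+1* (2,0)[XXO/.OX/O..]+1 (2,1)[XXO/.OX/.O.]+1 (2,2)[XXO/.OX/..O]+1
p4 X@[XXO/OOX/...] terminal -1; root [X../.OX/...] d6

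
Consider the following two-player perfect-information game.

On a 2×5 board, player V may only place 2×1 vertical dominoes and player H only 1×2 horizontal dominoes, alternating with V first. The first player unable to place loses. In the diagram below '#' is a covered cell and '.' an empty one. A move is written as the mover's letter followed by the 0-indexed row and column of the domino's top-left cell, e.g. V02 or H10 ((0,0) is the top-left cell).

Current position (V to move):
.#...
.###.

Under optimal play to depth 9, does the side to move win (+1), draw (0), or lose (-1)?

[.#.../.###.] V move#1: V00:-1/##.../####., V04:+1/.#..#/.####*
[.#..#/.####] H move#2: H02:-1/.####/.####*
[.####/.####] V move#3: V00:+1/#####/#####*
[#####/#####] end (terminal -1, H#4); searched .#.../.###. to 9

value(.#.../.###., V) = +1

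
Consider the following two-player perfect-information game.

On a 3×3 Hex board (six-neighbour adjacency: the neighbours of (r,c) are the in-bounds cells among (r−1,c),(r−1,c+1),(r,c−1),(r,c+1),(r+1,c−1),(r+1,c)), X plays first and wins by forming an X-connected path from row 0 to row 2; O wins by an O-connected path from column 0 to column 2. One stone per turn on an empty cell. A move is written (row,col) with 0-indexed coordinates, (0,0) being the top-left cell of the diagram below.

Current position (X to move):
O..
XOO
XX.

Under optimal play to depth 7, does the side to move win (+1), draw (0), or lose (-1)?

value(O../XOO/XX., X) = +1

ply 1, X at O../XOO/XX. | (0,1)=+1→OX./XOO/XX.*; (0,2)=-1→O.X/XOO/XX.; (2,2)=-1→O../XOO/XXX
ply 2: OX./XOO/XX. is terminal -1 (O); from O../XOO/XX. depth 7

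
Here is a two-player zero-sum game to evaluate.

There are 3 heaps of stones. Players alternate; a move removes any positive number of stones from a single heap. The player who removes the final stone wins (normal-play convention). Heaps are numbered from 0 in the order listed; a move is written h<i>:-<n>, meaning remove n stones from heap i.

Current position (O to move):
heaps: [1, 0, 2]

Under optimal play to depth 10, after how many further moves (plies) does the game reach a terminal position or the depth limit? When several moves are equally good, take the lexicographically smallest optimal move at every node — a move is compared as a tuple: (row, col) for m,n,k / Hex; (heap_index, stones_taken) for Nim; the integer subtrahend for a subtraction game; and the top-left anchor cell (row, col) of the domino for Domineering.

p1 O@[(1,0,2)]: h0:-1[(0,0,2)]-1 h2:-1[(1,0,1)]+1* h2:-2[(1,0,0)]-1
p2 X@[(1,0,1)]: h0:-1[(0,0,1)]-1* h2:-1[(1,0,0)]-1
p3 O@[(0,0,1)]: h2:-1[(0,0,0)]+1*
p4 X@[(0,0,0)] terminal -1; root [(1,0,2)] d10

PV length from [(1,0,2)]: 3 plies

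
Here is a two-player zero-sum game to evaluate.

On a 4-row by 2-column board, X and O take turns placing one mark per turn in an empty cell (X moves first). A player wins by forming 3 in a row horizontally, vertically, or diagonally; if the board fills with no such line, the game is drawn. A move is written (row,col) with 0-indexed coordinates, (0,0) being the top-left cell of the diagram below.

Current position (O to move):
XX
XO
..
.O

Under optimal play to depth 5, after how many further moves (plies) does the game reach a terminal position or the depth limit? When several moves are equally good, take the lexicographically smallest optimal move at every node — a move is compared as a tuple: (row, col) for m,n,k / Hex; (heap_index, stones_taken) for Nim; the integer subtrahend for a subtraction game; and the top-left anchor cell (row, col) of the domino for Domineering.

PV length from [XX/XO/../.O]: 1 ply

p1 O@[XX/XO/../.O]: (2,0)[XX/XO/O./.O]+0 (2,1)[XX/XO/.O/.O]+1* (3,0)[XX/XO/../OO]-1
p2 X@[XX/XO/.O/.O] terminal -1; root [XX/XO/../.O] d5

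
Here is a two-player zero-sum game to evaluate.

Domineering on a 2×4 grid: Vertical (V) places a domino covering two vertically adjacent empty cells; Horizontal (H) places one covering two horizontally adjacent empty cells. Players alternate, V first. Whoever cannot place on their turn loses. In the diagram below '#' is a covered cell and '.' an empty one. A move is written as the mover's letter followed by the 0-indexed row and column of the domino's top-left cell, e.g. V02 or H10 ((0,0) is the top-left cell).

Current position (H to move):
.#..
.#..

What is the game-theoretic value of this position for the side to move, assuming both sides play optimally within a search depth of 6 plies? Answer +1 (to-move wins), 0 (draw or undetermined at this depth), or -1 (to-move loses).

ply 1, H at .#../.#.. | H02=+1→.###/.#..*; H12=+1→.#../.###
ply 2, V at .###/.#.. | V00=-1→####/##..*
ply 3, H at ####/##.. | H12=+1→####/####*
ply 4: ####/#### is terminal -1 (V); from .#../.#.. depth 6

value(.#../.#.., H) = +1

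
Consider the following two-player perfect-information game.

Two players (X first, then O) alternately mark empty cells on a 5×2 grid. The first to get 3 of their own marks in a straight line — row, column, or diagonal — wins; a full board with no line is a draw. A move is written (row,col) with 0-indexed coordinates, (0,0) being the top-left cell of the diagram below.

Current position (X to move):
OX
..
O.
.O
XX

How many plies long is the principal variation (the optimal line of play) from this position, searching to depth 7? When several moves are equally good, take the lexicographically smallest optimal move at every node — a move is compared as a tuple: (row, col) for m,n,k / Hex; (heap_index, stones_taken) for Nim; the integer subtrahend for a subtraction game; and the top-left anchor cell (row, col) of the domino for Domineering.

PV length from [OX/../O./.O/XX]: 4 plies

p1 X@[OX/../O./.O/XX]: (1,0)[OX/X./O./.O/XX]+0* (1,1)[OX/.X/O./.O/XX]-1 (2,1)[OX/../OX/.O/XX]-1 (3,0)[OX/../O./XO/XX]-1
p2 O@[OX/X./O./.O/XX]: (1,1)[OX/XO/O./.O/XX]+0* (2,1)[OX/X./OO/.O/XX]+0 (3,0)[OX/X./O./OO/XX]+0
p3 X@[OX/XO/O./.O/XX]: (2,1)[OX/XO/OX/.O/XX]+0* (3,0)[OX/XO/O./XO/XX]-1
p4 O@[OX/XO/OX/.O/XX]: (3,0)[OX/XO/OX/OO/XX]+0*
p5 X@[OX/XO/OX/OO/XX] terminal +0; root [OX/../O./.O/XX] d7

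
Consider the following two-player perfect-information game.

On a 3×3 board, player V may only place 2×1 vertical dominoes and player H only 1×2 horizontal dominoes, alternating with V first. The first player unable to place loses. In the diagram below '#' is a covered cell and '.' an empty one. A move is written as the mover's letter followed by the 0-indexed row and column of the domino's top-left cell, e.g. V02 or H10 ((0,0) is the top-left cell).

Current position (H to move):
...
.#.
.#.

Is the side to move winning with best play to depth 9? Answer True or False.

H winning at [.../.#./.#.]: False

p1 H@[.../.#./.#.]: H00[##./.#./.#.]-1* H01[.##/.#./.#.]-1
p2 V@[##./.#./.#.]: V02[###/.##/.#.]+1* V10[##./##./##.]+1 V12[##./.##/.##]+1
p3 H@[###/.##/.#.] terminal -1; root [.../.#./.#.] d9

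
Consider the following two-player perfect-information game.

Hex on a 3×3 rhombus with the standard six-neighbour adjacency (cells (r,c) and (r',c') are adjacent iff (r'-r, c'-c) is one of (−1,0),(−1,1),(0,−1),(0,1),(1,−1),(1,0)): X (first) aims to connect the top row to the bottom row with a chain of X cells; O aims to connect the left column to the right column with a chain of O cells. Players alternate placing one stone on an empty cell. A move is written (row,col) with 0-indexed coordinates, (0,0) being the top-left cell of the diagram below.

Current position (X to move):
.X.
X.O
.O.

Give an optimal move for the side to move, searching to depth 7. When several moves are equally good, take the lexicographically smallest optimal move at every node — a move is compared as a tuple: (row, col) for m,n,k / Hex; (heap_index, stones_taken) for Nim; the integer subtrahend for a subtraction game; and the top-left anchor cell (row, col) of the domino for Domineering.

X's best at [.X./X.O/.O.]: (2,0)

[.X./X.O/.O.] X move#1: (0,0):-1/XX./X.O/.O., (0,2):-1/.XX/X.O/.O., (1,1):-1/.X./XXO/.O., (2,0):+1/.X./X.O/XO.*, (2,2):-1/.X./X.O/.OX
[.X./X.O/XO.] end (terminal -1, O#2); searched .X./X.O/.O. to 7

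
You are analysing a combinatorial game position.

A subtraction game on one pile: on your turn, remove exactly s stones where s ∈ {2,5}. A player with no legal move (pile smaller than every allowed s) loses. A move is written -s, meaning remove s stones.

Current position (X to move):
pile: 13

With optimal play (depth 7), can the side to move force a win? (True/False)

[13] X move#1: -2:+1/11*, -5:+1/8
[11] O move#2: -2:-1/9*, -5:-1/6
[9] X move#3: -2:+1/7*, -5:+1/4
[7] O move#4: -2:-1/5*, -5:-1/2
[5] X move#5: -2:-1/3, -5:+1/0*
[0] end (terminal -1, O#6); searched 13 to 7

X winning at [13]: True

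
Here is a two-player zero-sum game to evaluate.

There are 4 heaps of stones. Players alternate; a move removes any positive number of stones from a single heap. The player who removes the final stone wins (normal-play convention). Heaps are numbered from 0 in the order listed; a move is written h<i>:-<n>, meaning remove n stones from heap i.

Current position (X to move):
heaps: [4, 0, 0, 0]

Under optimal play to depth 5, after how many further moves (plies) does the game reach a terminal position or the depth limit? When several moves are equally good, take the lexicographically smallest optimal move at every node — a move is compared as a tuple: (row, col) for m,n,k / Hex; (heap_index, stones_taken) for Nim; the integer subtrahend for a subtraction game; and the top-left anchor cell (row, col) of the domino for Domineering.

[(4,0,0,0)] X move#1: h0:-1:-1/(3,0,0,0), h0:-2:-1/(2,0,0,0), h0:-3:-1/(1,0,0,0), h0:-4:+1/(0,0,0,0)*
[(0,0,0,0)] end (terminal -1, O#2); searched (4,0,0,0) to 5

PV length from [(4,0,0,0)]: 1 ply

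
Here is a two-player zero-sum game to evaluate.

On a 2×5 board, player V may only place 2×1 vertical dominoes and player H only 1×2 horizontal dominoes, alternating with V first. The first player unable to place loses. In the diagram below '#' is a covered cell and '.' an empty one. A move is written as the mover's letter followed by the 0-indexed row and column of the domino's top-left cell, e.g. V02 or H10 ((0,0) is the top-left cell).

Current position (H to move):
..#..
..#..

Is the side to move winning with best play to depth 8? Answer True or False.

ply 1, H at ..#../..#.. | H00=-1→###../..#..*; H03=-1→..###/..#..; H10=-1→..#../###..; H13=-1→..#../..###
ply 2, V at ###../..#.. | V03=+1→####./..##.*; V04=+1→###.#/..#.#
ply 3, H at ####./..##. | H10=-1→####./####.*
ply 4, V at ####./####. | V04=+1→#####/#####*
ply 5: #####/##### is terminal -1 (H); from ..#../..#.. depth 8

H winning at [..#../..#..]: False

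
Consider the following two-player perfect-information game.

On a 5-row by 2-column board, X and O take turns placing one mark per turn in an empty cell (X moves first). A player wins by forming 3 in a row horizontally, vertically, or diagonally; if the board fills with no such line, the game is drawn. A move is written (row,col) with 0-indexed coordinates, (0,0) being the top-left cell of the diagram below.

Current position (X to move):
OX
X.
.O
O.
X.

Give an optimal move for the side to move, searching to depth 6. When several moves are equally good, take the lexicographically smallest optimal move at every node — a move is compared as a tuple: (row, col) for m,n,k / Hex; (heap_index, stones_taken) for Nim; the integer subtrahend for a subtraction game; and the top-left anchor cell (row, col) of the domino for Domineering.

p1 X@[OX/X./.O/O./X.]: (1,1)[OX/XX/.O/O./X.]+0* (2,0)[OX/X./XO/O./X.]-1 (3,1)[OX/X./.O/OX/X.]+0 (4,1)[OX/X./.O/O./XX]+0
p2 O@[OX/XX/.O/O./X.]: (2,0)[OX/XX/OO/O./X.]+0* (3,1)[OX/XX/.O/OO/X.]+0 (4,1)[OX/XX/.O/O./XO]+0
p3 X@[OX/XX/OO/O./X.]: (3,1)[OX/XX/OO/OX/X.]+0* (4,1)[OX/XX/OO/O./XX]+0
p4 O@[OX/XX/OO/OX/X.]: (4,1)[OX/XX/OO/OX/XO]+0*
p5 X@[OX/XX/OO/OX/XO] terminal +0; root [OX/X./.O/O./X.] d6

X's best at [OX/X./.O/O./X.]: (1,1)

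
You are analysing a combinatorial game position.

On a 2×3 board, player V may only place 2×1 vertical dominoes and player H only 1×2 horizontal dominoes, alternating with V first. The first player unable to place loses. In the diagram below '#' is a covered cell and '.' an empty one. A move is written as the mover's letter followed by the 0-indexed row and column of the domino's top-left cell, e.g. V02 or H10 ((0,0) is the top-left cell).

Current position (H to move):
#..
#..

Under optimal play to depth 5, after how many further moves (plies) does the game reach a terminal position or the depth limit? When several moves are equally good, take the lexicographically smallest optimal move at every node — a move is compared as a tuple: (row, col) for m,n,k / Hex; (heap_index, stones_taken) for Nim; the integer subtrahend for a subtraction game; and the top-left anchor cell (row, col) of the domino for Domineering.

PV length from [#../#..]: 1 ply

ply 1, H at #../#.. | H01=+1→###/#..*; H11=+1→#../###
ply 2: ###/#.. is terminal -1 (V); from #../#.. depth 5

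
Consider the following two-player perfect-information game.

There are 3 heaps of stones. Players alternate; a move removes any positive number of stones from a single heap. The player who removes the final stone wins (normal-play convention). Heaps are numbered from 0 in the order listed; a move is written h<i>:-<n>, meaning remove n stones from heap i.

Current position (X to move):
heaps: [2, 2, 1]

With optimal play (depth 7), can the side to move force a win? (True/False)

ply 1, X at (2,2,1) | h0:-1=-1→(1,2,1); h0:-2=-1→(0,2,1); h1:-1=-1→(2,1,1); h1:-2=-1→(2,0,1); h2:-1=+1→(2,2,0)*
ply 2, O at (2,2,0) | h0:-1=-1→(1,2,0)*; h0:-2=-1→(0,2,0); h1:-1=-1→(2,1,0); h1:-2=-1→(2,0,0)
ply 3, X at (1,2,0) | h0:-1=-1→(0,2,0); h1:-1=+1→(1,1,0)*; h1:-2=-1→(1,0,0)
ply 4, O at (1,1,0) | h0:-1=-1→(0,1,0)*; h1:-1=-1→(1,0,0)
ply 5, X at (0,1,0) | h1:-1=+1→(0,0,0)*
ply 6: (0,0,0) is terminal -1 (O); from (2,2,1) depth 7

X winning at [(2,2,1)]: True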